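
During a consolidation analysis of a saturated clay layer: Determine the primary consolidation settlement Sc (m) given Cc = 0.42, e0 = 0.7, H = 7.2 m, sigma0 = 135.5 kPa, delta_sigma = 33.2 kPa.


Result: 0.1693 m

Derivation:
Using Sc = Cc * H / (1 + e0) * log10((sigma0 + delta_sigma) / sigma0)
Stress ratio = (135.5 + 33.2) / 135.5 = 1.24502
log10(1.24502) = 0.0951758
Cc * H / (1 + e0) = 0.42 * 7.2 / (1 + 0.7) = 1.77882
Sc = 1.77882 * 0.0951758
Sc = 0.1693 m


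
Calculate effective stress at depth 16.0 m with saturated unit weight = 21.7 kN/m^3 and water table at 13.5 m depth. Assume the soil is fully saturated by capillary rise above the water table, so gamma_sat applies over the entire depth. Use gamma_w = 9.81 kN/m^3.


Total stress = gamma_sat * depth
sigma = 21.7 * 16.0 = 347.2 kPa
Pore water pressure u = gamma_w * (depth - d_wt)
u = 9.81 * (16.0 - 13.5) = 24.525 kPa
Effective stress = sigma - u
sigma' = 347.2 - 24.525 = 322.68 kPa


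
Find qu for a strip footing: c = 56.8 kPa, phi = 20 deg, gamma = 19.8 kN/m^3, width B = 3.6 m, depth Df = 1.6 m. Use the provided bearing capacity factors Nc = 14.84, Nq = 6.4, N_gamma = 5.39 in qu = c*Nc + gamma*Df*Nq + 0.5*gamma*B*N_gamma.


Compute qu = c*Nc + gamma*Df*Nq + 0.5*gamma*B*N_gamma
Term 1: 56.8 * 14.84 = 842.912
Term 2: 19.8 * 1.6 * 6.4 = 202.752
Term 3: 0.5 * 19.8 * 3.6 * 5.39 = 192.0996
qu = 842.912 + 202.752 + 192.0996
qu = 1237.76 kPa


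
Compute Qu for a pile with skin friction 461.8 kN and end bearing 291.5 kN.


Using Qu = Qf + Qb
Qu = 461.8 + 291.5
Qu = 753.3 kN


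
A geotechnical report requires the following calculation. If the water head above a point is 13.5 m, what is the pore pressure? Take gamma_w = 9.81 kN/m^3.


Using u = gamma_w * h_w
u = 9.81 * 13.5
u = 132.44 kPa


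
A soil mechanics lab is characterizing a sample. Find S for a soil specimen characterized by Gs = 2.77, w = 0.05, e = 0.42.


Result: 0.3298

Derivation:
Using S = Gs * w / e
S = 2.77 * 0.05 / 0.42
S = 0.3298


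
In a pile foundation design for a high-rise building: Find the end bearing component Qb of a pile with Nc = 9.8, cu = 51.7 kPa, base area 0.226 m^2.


Using Qb = Nc * cu * Ab
Qb = 9.8 * 51.7 * 0.226
Qb = 114.51 kN


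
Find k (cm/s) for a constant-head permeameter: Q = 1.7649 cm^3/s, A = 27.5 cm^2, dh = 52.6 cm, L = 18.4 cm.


Compute hydraulic gradient:
i = dh / L = 52.6 / 18.4 = 2.8587
Then apply Darcy's law:
k = Q / (A * i)
k = 1.7649 / (27.5 * 2.8587)
k = 1.7649 / 78.6141
k = 0.02245 cm/s


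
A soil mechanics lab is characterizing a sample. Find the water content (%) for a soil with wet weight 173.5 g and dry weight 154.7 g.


Using w = (m_wet - m_dry) / m_dry * 100
m_wet - m_dry = 173.5 - 154.7 = 18.8 g
w = 18.8 / 154.7 * 100
w = 12.15 %


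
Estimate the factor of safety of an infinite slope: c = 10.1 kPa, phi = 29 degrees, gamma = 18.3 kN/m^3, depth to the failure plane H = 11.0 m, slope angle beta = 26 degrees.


Result: 1.264

Derivation:
Using Fs = c / (gamma*H*sin(beta)*cos(beta)) + tan(phi)/tan(beta)
Cohesion contribution = 10.1 / (18.3*11.0*sin(26)*cos(26))
Cohesion contribution = 0.127343
Friction contribution = tan(29)/tan(26) = 1.1365
Fs = 0.127343 + 1.1365
Fs = 1.264


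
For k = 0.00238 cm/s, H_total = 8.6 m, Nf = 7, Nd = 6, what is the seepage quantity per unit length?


Convert k to m/s for unit consistency with H:
k = 0.00238 cm/s = 0.00238 / 100 m/s = 2.38e-05 m/s
Using q = k * H * Nf / Nd
Nf / Nd = 7 / 6 = 1.1667
q = 2.38e-05 * 8.6 * 1.1667
q = 0.0002388 m^3/s per m


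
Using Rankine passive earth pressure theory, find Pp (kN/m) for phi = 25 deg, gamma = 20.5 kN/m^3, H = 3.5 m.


Result: 309.38 kN/m

Derivation:
Compute passive earth pressure coefficient:
Kp = tan^2(45 + phi/2) = tan^2(57.5) = 2.463913
Compute passive force:
Pp = 0.5 * Kp * gamma * H^2
Pp = 0.5 * 2.463913 * 20.5 * 3.5^2
Pp = 309.38 kN/m


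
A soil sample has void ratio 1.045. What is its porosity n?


Using the relation n = e / (1 + e)
n = 1.045 / (1 + 1.045)
n = 1.045 / 2.045
n = 0.511


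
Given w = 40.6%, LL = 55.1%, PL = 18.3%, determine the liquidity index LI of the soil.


Result: 0.606

Derivation:
First compute the plasticity index:
PI = LL - PL = 55.1 - 18.3 = 36.8
Then compute the liquidity index:
LI = (w - PL) / PI
LI = (40.6 - 18.3) / 36.8
LI = 0.606


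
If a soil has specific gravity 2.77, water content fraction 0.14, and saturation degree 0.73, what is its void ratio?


Result: 0.5312

Derivation:
Using the relation e = Gs * w / S
e = 2.77 * 0.14 / 0.73
e = 0.5312


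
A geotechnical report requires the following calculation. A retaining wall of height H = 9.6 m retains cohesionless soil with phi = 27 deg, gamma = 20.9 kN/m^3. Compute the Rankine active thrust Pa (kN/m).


Compute active earth pressure coefficient:
Ka = tan^2(45 - phi/2) = tan^2(31.5) = 0.375525
Compute active force:
Pa = 0.5 * Ka * gamma * H^2
Pa = 0.5 * 0.375525 * 20.9 * 9.6^2
Pa = 361.66 kN/m


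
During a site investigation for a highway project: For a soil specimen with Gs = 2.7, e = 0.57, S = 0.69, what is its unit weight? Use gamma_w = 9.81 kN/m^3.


Result: 19.328 kN/m^3

Derivation:
Using gamma = gamma_w * (Gs + S*e) / (1 + e)
Numerator: Gs + S*e = 2.7 + 0.69*0.57 = 3.0933
Denominator: 1 + e = 1 + 0.57 = 1.57
gamma = 9.81 * 3.0933 / 1.57
gamma = 19.328 kN/m^3


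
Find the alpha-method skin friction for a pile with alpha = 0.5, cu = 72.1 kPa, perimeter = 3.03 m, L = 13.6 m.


Using Qs = alpha * cu * perimeter * L
Qs = 0.5 * 72.1 * 3.03 * 13.6
Qs = 1485.55 kN


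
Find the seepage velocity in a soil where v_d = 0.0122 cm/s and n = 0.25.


Result: 0.0488 cm/s

Derivation:
Using v_s = v_d / n
v_s = 0.0122 / 0.25
v_s = 0.0488 cm/s


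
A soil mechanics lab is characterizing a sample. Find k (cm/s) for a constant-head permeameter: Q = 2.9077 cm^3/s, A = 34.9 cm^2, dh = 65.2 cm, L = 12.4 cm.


Compute hydraulic gradient:
i = dh / L = 65.2 / 12.4 = 5.25806
Then apply Darcy's law:
k = Q / (A * i)
k = 2.9077 / (34.9 * 5.25806)
k = 2.9077 / 183.506
k = 0.015845 cm/s


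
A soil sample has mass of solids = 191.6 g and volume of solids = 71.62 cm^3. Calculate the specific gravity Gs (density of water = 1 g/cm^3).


Result: 2.675

Derivation:
Using Gs = m_s / (V_s * rho_w)
Since rho_w = 1 g/cm^3:
Gs = 191.6 / 71.62
Gs = 2.675


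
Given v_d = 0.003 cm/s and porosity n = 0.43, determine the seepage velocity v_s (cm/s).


Using v_s = v_d / n
v_s = 0.003 / 0.43
v_s = 0.00698 cm/s


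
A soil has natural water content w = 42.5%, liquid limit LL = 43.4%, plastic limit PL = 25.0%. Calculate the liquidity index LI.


Result: 0.951

Derivation:
First compute the plasticity index:
PI = LL - PL = 43.4 - 25.0 = 18.4
Then compute the liquidity index:
LI = (w - PL) / PI
LI = (42.5 - 25.0) / 18.4
LI = 0.951


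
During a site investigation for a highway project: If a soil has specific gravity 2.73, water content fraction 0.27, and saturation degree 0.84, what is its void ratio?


Result: 0.8775

Derivation:
Using the relation e = Gs * w / S
e = 2.73 * 0.27 / 0.84
e = 0.8775


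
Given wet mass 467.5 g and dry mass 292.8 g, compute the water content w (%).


Using w = (m_wet - m_dry) / m_dry * 100
m_wet - m_dry = 467.5 - 292.8 = 174.7 g
w = 174.7 / 292.8 * 100
w = 59.67 %


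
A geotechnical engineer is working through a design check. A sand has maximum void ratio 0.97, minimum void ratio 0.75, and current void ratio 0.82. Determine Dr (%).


Using Dr = (e_max - e) / (e_max - e_min) * 100
e_max - e = 0.97 - 0.82 = 0.15
e_max - e_min = 0.97 - 0.75 = 0.22
Dr = 0.15 / 0.22 * 100
Dr = 68.18 %


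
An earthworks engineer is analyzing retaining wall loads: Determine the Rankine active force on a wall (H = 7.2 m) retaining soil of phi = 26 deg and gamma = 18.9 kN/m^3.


Compute active earth pressure coefficient:
Ka = tan^2(45 - phi/2) = tan^2(32.0) = 0.390462
Compute active force:
Pa = 0.5 * Ka * gamma * H^2
Pa = 0.5 * 0.390462 * 18.9 * 7.2^2
Pa = 191.28 kN/m


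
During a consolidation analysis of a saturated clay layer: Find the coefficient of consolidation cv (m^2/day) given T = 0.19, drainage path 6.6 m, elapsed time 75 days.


Using cv = T * H_dr^2 / t
H_dr^2 = 6.6^2 = 43.56
cv = 0.19 * 43.56 / 75
cv = 0.11035 m^2/day


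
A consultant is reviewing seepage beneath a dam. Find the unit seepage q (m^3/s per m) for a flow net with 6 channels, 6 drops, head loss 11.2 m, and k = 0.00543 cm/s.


Convert k to m/s for unit consistency with H:
k = 0.00543 cm/s = 0.00543 / 100 m/s = 5.43e-05 m/s
Using q = k * H * Nf / Nd
Nf / Nd = 6 / 6 = 1.0
q = 5.43e-05 * 11.2 * 1.0
q = 0.0006082 m^3/s per m


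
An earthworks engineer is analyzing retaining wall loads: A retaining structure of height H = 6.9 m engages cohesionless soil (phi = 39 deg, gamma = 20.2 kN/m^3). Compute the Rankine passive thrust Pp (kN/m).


Compute passive earth pressure coefficient:
Kp = tan^2(45 + phi/2) = tan^2(64.5) = 4.395495
Compute passive force:
Pp = 0.5 * Kp * gamma * H^2
Pp = 0.5 * 4.395495 * 20.2 * 6.9^2
Pp = 2113.62 kN/m


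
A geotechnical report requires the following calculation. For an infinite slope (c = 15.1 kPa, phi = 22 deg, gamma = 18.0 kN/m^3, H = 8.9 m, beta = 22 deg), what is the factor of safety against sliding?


Using Fs = c / (gamma*H*sin(beta)*cos(beta)) + tan(phi)/tan(beta)
Cohesion contribution = 15.1 / (18.0*8.9*sin(22)*cos(22))
Cohesion contribution = 0.271377
Friction contribution = tan(22)/tan(22) = 1
Fs = 0.271377 + 1
Fs = 1.271


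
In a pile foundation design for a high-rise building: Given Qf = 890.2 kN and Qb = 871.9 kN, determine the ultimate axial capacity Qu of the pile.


Using Qu = Qf + Qb
Qu = 890.2 + 871.9
Qu = 1762.1 kN


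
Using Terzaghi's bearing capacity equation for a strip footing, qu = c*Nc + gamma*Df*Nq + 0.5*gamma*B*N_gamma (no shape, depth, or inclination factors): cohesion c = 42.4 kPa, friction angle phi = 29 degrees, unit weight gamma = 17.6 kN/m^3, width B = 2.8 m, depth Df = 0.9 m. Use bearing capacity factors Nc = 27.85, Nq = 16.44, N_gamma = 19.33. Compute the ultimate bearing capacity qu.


Compute qu = c*Nc + gamma*Df*Nq + 0.5*gamma*B*N_gamma
Term 1: 42.4 * 27.85 = 1180.84
Term 2: 17.6 * 0.9 * 16.44 = 260.4096
Term 3: 0.5 * 17.6 * 2.8 * 19.33 = 476.2912
qu = 1180.84 + 260.4096 + 476.2912
qu = 1917.54 kPa


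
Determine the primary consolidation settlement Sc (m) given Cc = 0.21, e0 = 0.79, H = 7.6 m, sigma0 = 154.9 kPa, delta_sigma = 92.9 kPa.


Result: 0.1819 m

Derivation:
Using Sc = Cc * H / (1 + e0) * log10((sigma0 + delta_sigma) / sigma0)
Stress ratio = (154.9 + 92.9) / 154.9 = 1.59974
log10(1.59974) = 0.20405
Cc * H / (1 + e0) = 0.21 * 7.6 / (1 + 0.79) = 0.89162
Sc = 0.89162 * 0.20405
Sc = 0.1819 m


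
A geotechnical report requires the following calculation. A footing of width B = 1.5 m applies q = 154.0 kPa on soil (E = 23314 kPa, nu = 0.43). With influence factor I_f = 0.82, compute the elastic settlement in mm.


Using Se = q * B * (1 - nu^2) * I_f / E
1 - nu^2 = 1 - 0.43^2 = 0.8151
Se = 154.0 * 1.5 * 0.8151 * 0.82 / 23314
Se = 0.006622 m
Convert to mm: Se = 0.006622 * 1000 = 6.622 mm


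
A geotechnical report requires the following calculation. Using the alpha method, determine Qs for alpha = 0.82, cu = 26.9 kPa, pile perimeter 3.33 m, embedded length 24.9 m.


Using Qs = alpha * cu * perimeter * L
Qs = 0.82 * 26.9 * 3.33 * 24.9
Qs = 1828.98 kN


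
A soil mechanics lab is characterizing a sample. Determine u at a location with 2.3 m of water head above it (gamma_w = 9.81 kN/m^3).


Result: 22.56 kPa

Derivation:
Using u = gamma_w * h_w
u = 9.81 * 2.3
u = 22.56 kPa


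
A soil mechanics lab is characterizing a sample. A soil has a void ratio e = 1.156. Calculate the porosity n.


Using the relation n = e / (1 + e)
n = 1.156 / (1 + 1.156)
n = 1.156 / 2.156
n = 0.5362


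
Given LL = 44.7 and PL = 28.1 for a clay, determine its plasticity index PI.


Using PI = LL - PL
PI = 44.7 - 28.1
PI = 16.6


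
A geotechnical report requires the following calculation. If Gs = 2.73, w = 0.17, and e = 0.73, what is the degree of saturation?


Using S = Gs * w / e
S = 2.73 * 0.17 / 0.73
S = 0.6358


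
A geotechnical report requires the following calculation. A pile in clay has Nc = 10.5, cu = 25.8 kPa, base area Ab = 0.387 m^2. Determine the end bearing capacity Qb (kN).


Using Qb = Nc * cu * Ab
Qb = 10.5 * 25.8 * 0.387
Qb = 104.84 kN


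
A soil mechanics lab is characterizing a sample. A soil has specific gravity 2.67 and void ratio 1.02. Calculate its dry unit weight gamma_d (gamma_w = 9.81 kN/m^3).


Using gamma_d = Gs * gamma_w / (1 + e)
gamma_d = 2.67 * 9.81 / (1 + 1.02)
gamma_d = 2.67 * 9.81 / 2.02
gamma_d = 12.967 kN/m^3


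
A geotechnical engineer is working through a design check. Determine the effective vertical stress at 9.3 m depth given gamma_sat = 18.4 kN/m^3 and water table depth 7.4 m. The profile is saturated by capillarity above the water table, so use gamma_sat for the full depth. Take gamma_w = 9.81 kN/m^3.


Total stress = gamma_sat * depth
sigma = 18.4 * 9.3 = 171.12 kPa
Pore water pressure u = gamma_w * (depth - d_wt)
u = 9.81 * (9.3 - 7.4) = 18.639 kPa
Effective stress = sigma - u
sigma' = 171.12 - 18.639 = 152.48 kPa


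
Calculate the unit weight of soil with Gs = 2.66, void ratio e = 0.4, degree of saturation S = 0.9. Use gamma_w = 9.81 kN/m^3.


Using gamma = gamma_w * (Gs + S*e) / (1 + e)
Numerator: Gs + S*e = 2.66 + 0.9*0.4 = 3.02
Denominator: 1 + e = 1 + 0.4 = 1.4
gamma = 9.81 * 3.02 / 1.4
gamma = 21.162 kN/m^3


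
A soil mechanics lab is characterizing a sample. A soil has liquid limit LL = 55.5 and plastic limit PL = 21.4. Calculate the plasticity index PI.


Using PI = LL - PL
PI = 55.5 - 21.4
PI = 34.1


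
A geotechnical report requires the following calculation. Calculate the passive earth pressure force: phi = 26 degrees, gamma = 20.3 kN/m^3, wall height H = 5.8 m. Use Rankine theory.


Compute passive earth pressure coefficient:
Kp = tan^2(45 + phi/2) = tan^2(58.0) = 2.561071
Compute passive force:
Pp = 0.5 * Kp * gamma * H^2
Pp = 0.5 * 2.561071 * 20.3 * 5.8^2
Pp = 874.47 kN/m


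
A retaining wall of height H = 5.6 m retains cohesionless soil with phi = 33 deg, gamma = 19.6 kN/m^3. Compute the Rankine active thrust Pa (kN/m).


Compute active earth pressure coefficient:
Ka = tan^2(45 - phi/2) = tan^2(28.5) = 0.294801
Compute active force:
Pa = 0.5 * Ka * gamma * H^2
Pa = 0.5 * 0.294801 * 19.6 * 5.6^2
Pa = 90.6 kN/m


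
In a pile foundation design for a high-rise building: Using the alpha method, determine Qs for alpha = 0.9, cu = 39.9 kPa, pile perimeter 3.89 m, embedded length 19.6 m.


Result: 2737.92 kN

Derivation:
Using Qs = alpha * cu * perimeter * L
Qs = 0.9 * 39.9 * 3.89 * 19.6
Qs = 2737.92 kN


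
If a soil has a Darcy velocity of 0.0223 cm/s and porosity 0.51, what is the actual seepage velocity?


Using v_s = v_d / n
v_s = 0.0223 / 0.51
v_s = 0.04373 cm/s


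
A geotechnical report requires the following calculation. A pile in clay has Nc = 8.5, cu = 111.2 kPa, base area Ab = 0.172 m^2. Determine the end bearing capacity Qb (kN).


Using Qb = Nc * cu * Ab
Qb = 8.5 * 111.2 * 0.172
Qb = 162.57 kN


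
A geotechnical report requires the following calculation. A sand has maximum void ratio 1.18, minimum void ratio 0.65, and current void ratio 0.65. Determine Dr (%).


Using Dr = (e_max - e) / (e_max - e_min) * 100
e_max - e = 1.18 - 0.65 = 0.53
e_max - e_min = 1.18 - 0.65 = 0.53
Dr = 0.53 / 0.53 * 100
Dr = 100.0 %


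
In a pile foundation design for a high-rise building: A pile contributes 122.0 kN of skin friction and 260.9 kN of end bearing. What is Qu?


Result: 382.9 kN

Derivation:
Using Qu = Qf + Qb
Qu = 122.0 + 260.9
Qu = 382.9 kN


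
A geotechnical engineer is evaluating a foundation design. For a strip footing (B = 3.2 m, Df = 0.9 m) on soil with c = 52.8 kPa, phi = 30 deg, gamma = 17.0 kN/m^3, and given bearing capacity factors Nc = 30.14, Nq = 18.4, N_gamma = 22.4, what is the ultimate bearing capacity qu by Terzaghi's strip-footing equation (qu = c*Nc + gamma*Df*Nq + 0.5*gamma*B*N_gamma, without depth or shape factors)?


Compute qu = c*Nc + gamma*Df*Nq + 0.5*gamma*B*N_gamma
Term 1: 52.8 * 30.14 = 1591.392
Term 2: 17.0 * 0.9 * 18.4 = 281.52
Term 3: 0.5 * 17.0 * 3.2 * 22.4 = 609.28
qu = 1591.392 + 281.52 + 609.28
qu = 2482.19 kPa


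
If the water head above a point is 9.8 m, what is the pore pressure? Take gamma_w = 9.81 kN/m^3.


Result: 96.14 kPa

Derivation:
Using u = gamma_w * h_w
u = 9.81 * 9.8
u = 96.14 kPa


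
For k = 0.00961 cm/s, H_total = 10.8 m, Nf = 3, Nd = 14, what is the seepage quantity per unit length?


Convert k to m/s for unit consistency with H:
k = 0.00961 cm/s = 0.00961 / 100 m/s = 9.61e-05 m/s
Using q = k * H * Nf / Nd
Nf / Nd = 3 / 14 = 0.2143
q = 9.61e-05 * 10.8 * 0.2143
q = 0.0002224 m^3/s per m


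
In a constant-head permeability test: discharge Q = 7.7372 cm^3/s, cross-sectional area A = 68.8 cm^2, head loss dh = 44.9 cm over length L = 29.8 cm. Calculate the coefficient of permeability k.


Compute hydraulic gradient:
i = dh / L = 44.9 / 29.8 = 1.50671
Then apply Darcy's law:
k = Q / (A * i)
k = 7.7372 / (68.8 * 1.50671)
k = 7.7372 / 103.662
k = 0.074639 cm/s


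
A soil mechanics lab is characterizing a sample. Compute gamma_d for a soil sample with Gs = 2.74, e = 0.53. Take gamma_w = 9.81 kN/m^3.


Result: 17.568 kN/m^3

Derivation:
Using gamma_d = Gs * gamma_w / (1 + e)
gamma_d = 2.74 * 9.81 / (1 + 0.53)
gamma_d = 2.74 * 9.81 / 1.53
gamma_d = 17.568 kN/m^3


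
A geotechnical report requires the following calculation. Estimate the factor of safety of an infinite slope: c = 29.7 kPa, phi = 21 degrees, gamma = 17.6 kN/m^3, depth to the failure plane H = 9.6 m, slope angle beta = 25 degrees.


Result: 1.282

Derivation:
Using Fs = c / (gamma*H*sin(beta)*cos(beta)) + tan(phi)/tan(beta)
Cohesion contribution = 29.7 / (17.6*9.6*sin(25)*cos(25))
Cohesion contribution = 0.458932
Friction contribution = tan(21)/tan(25) = 0.823199
Fs = 0.458932 + 0.823199
Fs = 1.282


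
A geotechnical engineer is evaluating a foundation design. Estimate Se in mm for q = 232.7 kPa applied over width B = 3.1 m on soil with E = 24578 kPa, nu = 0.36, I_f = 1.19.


Using Se = q * B * (1 - nu^2) * I_f / E
1 - nu^2 = 1 - 0.36^2 = 0.8704
Se = 232.7 * 3.1 * 0.8704 * 1.19 / 24578
Se = 0.030400 m
Convert to mm: Se = 0.030400 * 1000 = 30.4 mm


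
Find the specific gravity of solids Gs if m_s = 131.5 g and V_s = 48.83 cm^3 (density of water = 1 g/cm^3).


Using Gs = m_s / (V_s * rho_w)
Since rho_w = 1 g/cm^3:
Gs = 131.5 / 48.83
Gs = 2.693


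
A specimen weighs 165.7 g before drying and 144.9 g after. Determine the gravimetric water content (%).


Using w = (m_wet - m_dry) / m_dry * 100
m_wet - m_dry = 165.7 - 144.9 = 20.8 g
w = 20.8 / 144.9 * 100
w = 14.35 %


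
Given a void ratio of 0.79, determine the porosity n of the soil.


Using the relation n = e / (1 + e)
n = 0.79 / (1 + 0.79)
n = 0.79 / 1.79
n = 0.4413


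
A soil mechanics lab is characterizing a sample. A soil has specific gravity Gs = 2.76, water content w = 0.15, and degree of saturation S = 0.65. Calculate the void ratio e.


Using the relation e = Gs * w / S
e = 2.76 * 0.15 / 0.65
e = 0.6369


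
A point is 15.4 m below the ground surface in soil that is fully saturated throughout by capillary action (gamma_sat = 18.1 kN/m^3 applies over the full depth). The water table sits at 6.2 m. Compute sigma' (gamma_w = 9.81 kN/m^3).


Result: 188.49 kPa

Derivation:
Total stress = gamma_sat * depth
sigma = 18.1 * 15.4 = 278.74 kPa
Pore water pressure u = gamma_w * (depth - d_wt)
u = 9.81 * (15.4 - 6.2) = 90.252 kPa
Effective stress = sigma - u
sigma' = 278.74 - 90.252 = 188.49 kPa


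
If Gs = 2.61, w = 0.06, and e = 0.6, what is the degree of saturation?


Using S = Gs * w / e
S = 2.61 * 0.06 / 0.6
S = 0.261


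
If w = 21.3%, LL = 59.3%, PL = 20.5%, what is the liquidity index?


Result: 0.021

Derivation:
First compute the plasticity index:
PI = LL - PL = 59.3 - 20.5 = 38.8
Then compute the liquidity index:
LI = (w - PL) / PI
LI = (21.3 - 20.5) / 38.8
LI = 0.021


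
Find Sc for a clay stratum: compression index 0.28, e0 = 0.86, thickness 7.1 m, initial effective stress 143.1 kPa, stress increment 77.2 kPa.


Using Sc = Cc * H / (1 + e0) * log10((sigma0 + delta_sigma) / sigma0)
Stress ratio = (143.1 + 77.2) / 143.1 = 1.53948
log10(1.53948) = 0.187375
Cc * H / (1 + e0) = 0.28 * 7.1 / (1 + 0.86) = 1.06882
Sc = 1.06882 * 0.187375
Sc = 0.2003 m


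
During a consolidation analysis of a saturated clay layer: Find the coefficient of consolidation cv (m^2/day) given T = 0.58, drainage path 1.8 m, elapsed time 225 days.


Using cv = T * H_dr^2 / t
H_dr^2 = 1.8^2 = 3.24
cv = 0.58 * 3.24 / 225
cv = 0.00835 m^2/day


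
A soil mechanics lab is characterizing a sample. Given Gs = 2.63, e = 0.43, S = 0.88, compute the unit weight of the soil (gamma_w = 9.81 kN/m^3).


Using gamma = gamma_w * (Gs + S*e) / (1 + e)
Numerator: Gs + S*e = 2.63 + 0.88*0.43 = 3.0084
Denominator: 1 + e = 1 + 0.43 = 1.43
gamma = 9.81 * 3.0084 / 1.43
gamma = 20.638 kN/m^3


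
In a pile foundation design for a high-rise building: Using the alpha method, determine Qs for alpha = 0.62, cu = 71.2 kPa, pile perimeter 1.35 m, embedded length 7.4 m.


Using Qs = alpha * cu * perimeter * L
Qs = 0.62 * 71.2 * 1.35 * 7.4
Qs = 441.0 kN


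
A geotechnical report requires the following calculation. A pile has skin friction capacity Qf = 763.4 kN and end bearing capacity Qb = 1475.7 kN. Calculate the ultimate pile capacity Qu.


Using Qu = Qf + Qb
Qu = 763.4 + 1475.7
Qu = 2239.1 kN


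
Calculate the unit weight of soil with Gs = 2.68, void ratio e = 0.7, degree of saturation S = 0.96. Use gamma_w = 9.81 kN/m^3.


Using gamma = gamma_w * (Gs + S*e) / (1 + e)
Numerator: Gs + S*e = 2.68 + 0.96*0.7 = 3.352
Denominator: 1 + e = 1 + 0.7 = 1.7
gamma = 9.81 * 3.352 / 1.7
gamma = 19.343 kN/m^3


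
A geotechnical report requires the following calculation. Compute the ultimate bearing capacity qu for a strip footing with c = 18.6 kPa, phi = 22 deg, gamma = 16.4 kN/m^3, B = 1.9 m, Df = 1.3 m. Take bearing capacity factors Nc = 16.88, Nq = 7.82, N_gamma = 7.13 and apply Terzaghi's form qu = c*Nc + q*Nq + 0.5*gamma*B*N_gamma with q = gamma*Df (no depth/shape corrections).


Result: 591.78 kPa

Derivation:
Compute qu = c*Nc + gamma*Df*Nq + 0.5*gamma*B*N_gamma
Term 1: 18.6 * 16.88 = 313.968
Term 2: 16.4 * 1.3 * 7.82 = 166.7224
Term 3: 0.5 * 16.4 * 1.9 * 7.13 = 111.0854
qu = 313.968 + 166.7224 + 111.0854
qu = 591.78 kPa


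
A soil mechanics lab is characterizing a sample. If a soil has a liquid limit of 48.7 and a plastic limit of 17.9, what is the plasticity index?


Using PI = LL - PL
PI = 48.7 - 17.9
PI = 30.8


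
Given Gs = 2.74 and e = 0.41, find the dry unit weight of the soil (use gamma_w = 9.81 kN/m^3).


Using gamma_d = Gs * gamma_w / (1 + e)
gamma_d = 2.74 * 9.81 / (1 + 0.41)
gamma_d = 2.74 * 9.81 / 1.41
gamma_d = 19.063 kN/m^3


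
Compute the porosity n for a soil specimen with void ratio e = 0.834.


Using the relation n = e / (1 + e)
n = 0.834 / (1 + 0.834)
n = 0.834 / 1.834
n = 0.4547


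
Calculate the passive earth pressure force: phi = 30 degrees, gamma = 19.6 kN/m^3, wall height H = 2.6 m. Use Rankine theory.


Result: 198.74 kN/m

Derivation:
Compute passive earth pressure coefficient:
Kp = tan^2(45 + phi/2) = tan^2(60.0) = 3
Compute passive force:
Pp = 0.5 * Kp * gamma * H^2
Pp = 0.5 * 3 * 19.6 * 2.6^2
Pp = 198.74 kN/m


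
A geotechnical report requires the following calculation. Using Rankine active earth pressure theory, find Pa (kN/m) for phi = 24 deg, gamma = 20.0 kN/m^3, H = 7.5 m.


Compute active earth pressure coefficient:
Ka = tan^2(45 - phi/2) = tan^2(33.0) = 0.42173
Compute active force:
Pa = 0.5 * Ka * gamma * H^2
Pa = 0.5 * 0.42173 * 20.0 * 7.5^2
Pa = 237.22 kN/m


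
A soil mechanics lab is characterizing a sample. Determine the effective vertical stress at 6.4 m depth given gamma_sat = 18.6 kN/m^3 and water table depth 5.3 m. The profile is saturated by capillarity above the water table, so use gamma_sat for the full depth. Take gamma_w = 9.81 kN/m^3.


Total stress = gamma_sat * depth
sigma = 18.6 * 6.4 = 119.04 kPa
Pore water pressure u = gamma_w * (depth - d_wt)
u = 9.81 * (6.4 - 5.3) = 10.791 kPa
Effective stress = sigma - u
sigma' = 119.04 - 10.791 = 108.25 kPa


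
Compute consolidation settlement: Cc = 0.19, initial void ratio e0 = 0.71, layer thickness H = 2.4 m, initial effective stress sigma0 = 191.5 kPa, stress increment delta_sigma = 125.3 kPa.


Result: 0.0583 m

Derivation:
Using Sc = Cc * H / (1 + e0) * log10((sigma0 + delta_sigma) / sigma0)
Stress ratio = (191.5 + 125.3) / 191.5 = 1.65431
log10(1.65431) = 0.218616
Cc * H / (1 + e0) = 0.19 * 2.4 / (1 + 0.71) = 0.266667
Sc = 0.266667 * 0.218616
Sc = 0.0583 m


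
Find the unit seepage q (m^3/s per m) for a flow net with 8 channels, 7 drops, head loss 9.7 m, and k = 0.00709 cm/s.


Result: 0.000786 m^3/s per m

Derivation:
Convert k to m/s for unit consistency with H:
k = 0.00709 cm/s = 0.00709 / 100 m/s = 7.09e-05 m/s
Using q = k * H * Nf / Nd
Nf / Nd = 8 / 7 = 1.1429
q = 7.09e-05 * 9.7 * 1.1429
q = 0.000786 m^3/s per m


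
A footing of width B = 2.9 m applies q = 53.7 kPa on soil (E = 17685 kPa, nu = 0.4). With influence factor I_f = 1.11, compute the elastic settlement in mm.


Using Se = q * B * (1 - nu^2) * I_f / E
1 - nu^2 = 1 - 0.4^2 = 0.84
Se = 53.7 * 2.9 * 0.84 * 1.11 / 17685
Se = 0.008210 m
Convert to mm: Se = 0.008210 * 1000 = 8.21 mm


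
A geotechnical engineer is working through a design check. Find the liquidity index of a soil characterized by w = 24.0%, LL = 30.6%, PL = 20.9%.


First compute the plasticity index:
PI = LL - PL = 30.6 - 20.9 = 9.7
Then compute the liquidity index:
LI = (w - PL) / PI
LI = (24.0 - 20.9) / 9.7
LI = 0.32


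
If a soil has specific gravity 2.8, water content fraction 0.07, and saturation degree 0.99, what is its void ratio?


Result: 0.198

Derivation:
Using the relation e = Gs * w / S
e = 2.8 * 0.07 / 0.99
e = 0.198


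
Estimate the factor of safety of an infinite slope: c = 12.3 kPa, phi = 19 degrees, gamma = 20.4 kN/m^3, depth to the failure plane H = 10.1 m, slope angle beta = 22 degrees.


Result: 1.024

Derivation:
Using Fs = c / (gamma*H*sin(beta)*cos(beta)) + tan(phi)/tan(beta)
Cohesion contribution = 12.3 / (20.4*10.1*sin(22)*cos(22))
Cohesion contribution = 0.171875
Friction contribution = tan(19)/tan(22) = 0.852241
Fs = 0.171875 + 0.852241
Fs = 1.024


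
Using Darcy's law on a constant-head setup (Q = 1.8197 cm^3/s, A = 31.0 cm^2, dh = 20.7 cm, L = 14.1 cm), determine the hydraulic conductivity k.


Compute hydraulic gradient:
i = dh / L = 20.7 / 14.1 = 1.46809
Then apply Darcy's law:
k = Q / (A * i)
k = 1.8197 / (31.0 * 1.46809)
k = 1.8197 / 45.5106
k = 0.039984 cm/s


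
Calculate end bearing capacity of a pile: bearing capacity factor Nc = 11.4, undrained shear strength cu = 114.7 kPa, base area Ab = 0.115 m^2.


Result: 150.37 kN

Derivation:
Using Qb = Nc * cu * Ab
Qb = 11.4 * 114.7 * 0.115
Qb = 150.37 kN


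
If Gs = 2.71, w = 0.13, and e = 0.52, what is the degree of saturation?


Using S = Gs * w / e
S = 2.71 * 0.13 / 0.52
S = 0.6775


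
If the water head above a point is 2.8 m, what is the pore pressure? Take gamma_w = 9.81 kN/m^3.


Result: 27.47 kPa

Derivation:
Using u = gamma_w * h_w
u = 9.81 * 2.8
u = 27.47 kPa


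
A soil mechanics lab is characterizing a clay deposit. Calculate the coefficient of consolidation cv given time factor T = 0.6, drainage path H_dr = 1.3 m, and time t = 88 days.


Using cv = T * H_dr^2 / t
H_dr^2 = 1.3^2 = 1.69
cv = 0.6 * 1.69 / 88
cv = 0.01152 m^2/day


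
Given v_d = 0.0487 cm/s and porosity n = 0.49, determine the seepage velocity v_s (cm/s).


Using v_s = v_d / n
v_s = 0.0487 / 0.49
v_s = 0.09939 cm/s


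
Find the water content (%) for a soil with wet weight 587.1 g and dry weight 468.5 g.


Using w = (m_wet - m_dry) / m_dry * 100
m_wet - m_dry = 587.1 - 468.5 = 118.6 g
w = 118.6 / 468.5 * 100
w = 25.31 %


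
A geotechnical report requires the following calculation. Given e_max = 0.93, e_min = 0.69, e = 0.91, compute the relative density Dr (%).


Using Dr = (e_max - e) / (e_max - e_min) * 100
e_max - e = 0.93 - 0.91 = 0.02
e_max - e_min = 0.93 - 0.69 = 0.24
Dr = 0.02 / 0.24 * 100
Dr = 8.33 %


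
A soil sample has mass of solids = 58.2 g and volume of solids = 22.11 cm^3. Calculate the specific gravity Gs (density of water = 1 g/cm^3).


Using Gs = m_s / (V_s * rho_w)
Since rho_w = 1 g/cm^3:
Gs = 58.2 / 22.11
Gs = 2.632


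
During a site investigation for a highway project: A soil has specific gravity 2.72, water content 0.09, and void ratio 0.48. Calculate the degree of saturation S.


Result: 0.51

Derivation:
Using S = Gs * w / e
S = 2.72 * 0.09 / 0.48
S = 0.51


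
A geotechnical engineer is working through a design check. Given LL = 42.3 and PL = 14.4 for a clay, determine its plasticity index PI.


Using PI = LL - PL
PI = 42.3 - 14.4
PI = 27.9


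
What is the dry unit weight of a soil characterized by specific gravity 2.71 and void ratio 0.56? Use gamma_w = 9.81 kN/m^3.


Using gamma_d = Gs * gamma_w / (1 + e)
gamma_d = 2.71 * 9.81 / (1 + 0.56)
gamma_d = 2.71 * 9.81 / 1.56
gamma_d = 17.042 kN/m^3


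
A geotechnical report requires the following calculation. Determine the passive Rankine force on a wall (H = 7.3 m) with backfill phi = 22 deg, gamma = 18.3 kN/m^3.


Result: 1071.75 kN/m

Derivation:
Compute passive earth pressure coefficient:
Kp = tan^2(45 + phi/2) = tan^2(56.0) = 2.197987
Compute passive force:
Pp = 0.5 * Kp * gamma * H^2
Pp = 0.5 * 2.197987 * 18.3 * 7.3^2
Pp = 1071.75 kN/m


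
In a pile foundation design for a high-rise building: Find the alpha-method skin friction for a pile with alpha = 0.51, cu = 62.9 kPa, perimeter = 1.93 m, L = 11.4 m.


Result: 705.8 kN

Derivation:
Using Qs = alpha * cu * perimeter * L
Qs = 0.51 * 62.9 * 1.93 * 11.4
Qs = 705.8 kN


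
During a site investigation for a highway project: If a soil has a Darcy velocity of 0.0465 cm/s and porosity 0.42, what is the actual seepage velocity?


Using v_s = v_d / n
v_s = 0.0465 / 0.42
v_s = 0.11071 cm/s


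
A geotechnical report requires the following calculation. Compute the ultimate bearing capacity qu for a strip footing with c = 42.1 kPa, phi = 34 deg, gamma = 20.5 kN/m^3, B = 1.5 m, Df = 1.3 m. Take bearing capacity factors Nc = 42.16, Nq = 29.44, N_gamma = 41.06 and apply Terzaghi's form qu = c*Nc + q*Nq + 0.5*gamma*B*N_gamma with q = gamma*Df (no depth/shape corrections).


Compute qu = c*Nc + gamma*Df*Nq + 0.5*gamma*B*N_gamma
Term 1: 42.1 * 42.16 = 1774.936
Term 2: 20.5 * 1.3 * 29.44 = 784.576
Term 3: 0.5 * 20.5 * 1.5 * 41.06 = 631.2975
qu = 1774.936 + 784.576 + 631.2975
qu = 3190.81 kPa


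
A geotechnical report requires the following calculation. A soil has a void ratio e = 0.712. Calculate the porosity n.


Using the relation n = e / (1 + e)
n = 0.712 / (1 + 0.712)
n = 0.712 / 1.712
n = 0.4159


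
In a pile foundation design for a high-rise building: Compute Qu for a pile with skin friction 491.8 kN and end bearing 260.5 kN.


Using Qu = Qf + Qb
Qu = 491.8 + 260.5
Qu = 752.3 kN


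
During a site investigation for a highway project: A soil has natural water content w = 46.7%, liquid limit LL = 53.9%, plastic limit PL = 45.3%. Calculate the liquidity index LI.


First compute the plasticity index:
PI = LL - PL = 53.9 - 45.3 = 8.6
Then compute the liquidity index:
LI = (w - PL) / PI
LI = (46.7 - 45.3) / 8.6
LI = 0.163


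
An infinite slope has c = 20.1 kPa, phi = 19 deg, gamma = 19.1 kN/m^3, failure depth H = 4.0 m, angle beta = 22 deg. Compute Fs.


Result: 1.61

Derivation:
Using Fs = c / (gamma*H*sin(beta)*cos(beta)) + tan(phi)/tan(beta)
Cohesion contribution = 20.1 / (19.1*4.0*sin(22)*cos(22))
Cohesion contribution = 0.757463
Friction contribution = tan(19)/tan(22) = 0.852241
Fs = 0.757463 + 0.852241
Fs = 1.61


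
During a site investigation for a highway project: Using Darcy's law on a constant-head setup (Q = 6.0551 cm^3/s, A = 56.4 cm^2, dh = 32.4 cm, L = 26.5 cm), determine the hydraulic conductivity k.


Compute hydraulic gradient:
i = dh / L = 32.4 / 26.5 = 1.22264
Then apply Darcy's law:
k = Q / (A * i)
k = 6.0551 / (56.4 * 1.22264)
k = 6.0551 / 68.957
k = 0.08781 cm/s


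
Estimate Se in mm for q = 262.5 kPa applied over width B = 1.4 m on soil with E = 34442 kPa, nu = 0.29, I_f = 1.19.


Result: 11.63 mm

Derivation:
Using Se = q * B * (1 - nu^2) * I_f / E
1 - nu^2 = 1 - 0.29^2 = 0.9159
Se = 262.5 * 1.4 * 0.9159 * 1.19 / 34442
Se = 0.011630 m
Convert to mm: Se = 0.011630 * 1000 = 11.63 mm


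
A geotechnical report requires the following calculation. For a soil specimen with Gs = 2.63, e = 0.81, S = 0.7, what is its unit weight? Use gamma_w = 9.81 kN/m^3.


Result: 17.327 kN/m^3

Derivation:
Using gamma = gamma_w * (Gs + S*e) / (1 + e)
Numerator: Gs + S*e = 2.63 + 0.7*0.81 = 3.197
Denominator: 1 + e = 1 + 0.81 = 1.81
gamma = 9.81 * 3.197 / 1.81
gamma = 17.327 kN/m^3


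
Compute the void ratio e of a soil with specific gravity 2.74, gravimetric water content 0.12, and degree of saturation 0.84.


Using the relation e = Gs * w / S
e = 2.74 * 0.12 / 0.84
e = 0.3914


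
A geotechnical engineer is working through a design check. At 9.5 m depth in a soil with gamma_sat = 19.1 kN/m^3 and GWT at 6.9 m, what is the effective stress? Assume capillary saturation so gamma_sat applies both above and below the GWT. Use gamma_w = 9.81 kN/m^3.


Result: 155.94 kPa

Derivation:
Total stress = gamma_sat * depth
sigma = 19.1 * 9.5 = 181.45 kPa
Pore water pressure u = gamma_w * (depth - d_wt)
u = 9.81 * (9.5 - 6.9) = 25.506 kPa
Effective stress = sigma - u
sigma' = 181.45 - 25.506 = 155.94 kPa


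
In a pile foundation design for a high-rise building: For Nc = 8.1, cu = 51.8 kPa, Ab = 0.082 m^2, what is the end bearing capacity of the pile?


Using Qb = Nc * cu * Ab
Qb = 8.1 * 51.8 * 0.082
Qb = 34.41 kN


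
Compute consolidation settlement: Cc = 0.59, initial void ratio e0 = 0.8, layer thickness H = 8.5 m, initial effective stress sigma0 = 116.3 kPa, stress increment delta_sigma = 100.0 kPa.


Using Sc = Cc * H / (1 + e0) * log10((sigma0 + delta_sigma) / sigma0)
Stress ratio = (116.3 + 100.0) / 116.3 = 1.85985
log10(1.85985) = 0.269477
Cc * H / (1 + e0) = 0.59 * 8.5 / (1 + 0.8) = 2.78611
Sc = 2.78611 * 0.269477
Sc = 0.7508 m


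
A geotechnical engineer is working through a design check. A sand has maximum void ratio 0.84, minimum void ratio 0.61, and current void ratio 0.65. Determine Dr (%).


Result: 82.61 %

Derivation:
Using Dr = (e_max - e) / (e_max - e_min) * 100
e_max - e = 0.84 - 0.65 = 0.19
e_max - e_min = 0.84 - 0.61 = 0.23
Dr = 0.19 / 0.23 * 100
Dr = 82.61 %


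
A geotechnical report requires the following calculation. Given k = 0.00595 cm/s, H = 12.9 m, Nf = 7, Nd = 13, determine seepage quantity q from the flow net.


Convert k to m/s for unit consistency with H:
k = 0.00595 cm/s = 0.00595 / 100 m/s = 5.95e-05 m/s
Using q = k * H * Nf / Nd
Nf / Nd = 7 / 13 = 0.5385
q = 5.95e-05 * 12.9 * 0.5385
q = 0.0004133 m^3/s per m


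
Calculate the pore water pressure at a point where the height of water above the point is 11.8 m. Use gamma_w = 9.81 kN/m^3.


Using u = gamma_w * h_w
u = 9.81 * 11.8
u = 115.76 kPa


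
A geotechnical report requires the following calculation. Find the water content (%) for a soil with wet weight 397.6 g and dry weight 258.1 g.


Result: 54.05 %

Derivation:
Using w = (m_wet - m_dry) / m_dry * 100
m_wet - m_dry = 397.6 - 258.1 = 139.5 g
w = 139.5 / 258.1 * 100
w = 54.05 %


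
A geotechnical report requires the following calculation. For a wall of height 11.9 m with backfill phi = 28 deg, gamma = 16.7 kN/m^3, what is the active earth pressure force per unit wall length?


Compute active earth pressure coefficient:
Ka = tan^2(45 - phi/2) = tan^2(31.0) = 0.361033
Compute active force:
Pa = 0.5 * Ka * gamma * H^2
Pa = 0.5 * 0.361033 * 16.7 * 11.9^2
Pa = 426.9 kN/m


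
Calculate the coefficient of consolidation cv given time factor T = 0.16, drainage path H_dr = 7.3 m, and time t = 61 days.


Using cv = T * H_dr^2 / t
H_dr^2 = 7.3^2 = 53.29
cv = 0.16 * 53.29 / 61
cv = 0.13978 m^2/day


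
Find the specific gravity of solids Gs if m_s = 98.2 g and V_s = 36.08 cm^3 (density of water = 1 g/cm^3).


Using Gs = m_s / (V_s * rho_w)
Since rho_w = 1 g/cm^3:
Gs = 98.2 / 36.08
Gs = 2.722


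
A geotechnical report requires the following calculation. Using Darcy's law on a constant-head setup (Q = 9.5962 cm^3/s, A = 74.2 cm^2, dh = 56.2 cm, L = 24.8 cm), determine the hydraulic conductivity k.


Compute hydraulic gradient:
i = dh / L = 56.2 / 24.8 = 2.26613
Then apply Darcy's law:
k = Q / (A * i)
k = 9.5962 / (74.2 * 2.26613)
k = 9.5962 / 168.147
k = 0.05707 cm/s


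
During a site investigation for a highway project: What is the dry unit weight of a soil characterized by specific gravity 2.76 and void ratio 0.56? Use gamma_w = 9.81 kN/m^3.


Result: 17.356 kN/m^3

Derivation:
Using gamma_d = Gs * gamma_w / (1 + e)
gamma_d = 2.76 * 9.81 / (1 + 0.56)
gamma_d = 2.76 * 9.81 / 1.56
gamma_d = 17.356 kN/m^3


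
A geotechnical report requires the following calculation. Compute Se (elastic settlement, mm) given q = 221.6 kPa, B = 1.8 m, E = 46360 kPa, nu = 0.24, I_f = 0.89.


Using Se = q * B * (1 - nu^2) * I_f / E
1 - nu^2 = 1 - 0.24^2 = 0.9424
Se = 221.6 * 1.8 * 0.9424 * 0.89 / 46360
Se = 0.007216 m
Convert to mm: Se = 0.007216 * 1000 = 7.216 mm


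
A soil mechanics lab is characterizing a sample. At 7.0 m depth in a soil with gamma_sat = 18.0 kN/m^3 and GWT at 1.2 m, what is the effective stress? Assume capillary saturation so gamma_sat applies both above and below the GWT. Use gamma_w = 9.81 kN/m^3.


Total stress = gamma_sat * depth
sigma = 18.0 * 7.0 = 126.0 kPa
Pore water pressure u = gamma_w * (depth - d_wt)
u = 9.81 * (7.0 - 1.2) = 56.898 kPa
Effective stress = sigma - u
sigma' = 126.0 - 56.898 = 69.1 kPa


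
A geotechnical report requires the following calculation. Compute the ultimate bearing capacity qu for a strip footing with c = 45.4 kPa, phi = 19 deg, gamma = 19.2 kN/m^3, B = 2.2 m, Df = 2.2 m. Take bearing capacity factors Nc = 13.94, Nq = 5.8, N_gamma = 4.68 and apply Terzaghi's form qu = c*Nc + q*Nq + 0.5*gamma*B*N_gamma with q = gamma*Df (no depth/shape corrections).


Compute qu = c*Nc + gamma*Df*Nq + 0.5*gamma*B*N_gamma
Term 1: 45.4 * 13.94 = 632.876
Term 2: 19.2 * 2.2 * 5.8 = 244.992
Term 3: 0.5 * 19.2 * 2.2 * 4.68 = 98.8416
qu = 632.876 + 244.992 + 98.8416
qu = 976.71 kPa


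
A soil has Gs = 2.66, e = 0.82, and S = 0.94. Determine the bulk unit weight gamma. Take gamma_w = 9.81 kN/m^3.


Using gamma = gamma_w * (Gs + S*e) / (1 + e)
Numerator: Gs + S*e = 2.66 + 0.94*0.82 = 3.4308
Denominator: 1 + e = 1 + 0.82 = 1.82
gamma = 9.81 * 3.4308 / 1.82
gamma = 18.492 kN/m^3


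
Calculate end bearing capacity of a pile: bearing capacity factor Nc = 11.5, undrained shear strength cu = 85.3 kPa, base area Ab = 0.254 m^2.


Using Qb = Nc * cu * Ab
Qb = 11.5 * 85.3 * 0.254
Qb = 249.16 kN


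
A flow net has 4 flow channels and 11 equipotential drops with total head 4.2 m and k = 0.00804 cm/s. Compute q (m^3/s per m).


Convert k to m/s for unit consistency with H:
k = 0.00804 cm/s = 0.00804 / 100 m/s = 8.04e-05 m/s
Using q = k * H * Nf / Nd
Nf / Nd = 4 / 11 = 0.3636
q = 8.04e-05 * 4.2 * 0.3636
q = 0.0001228 m^3/s per m


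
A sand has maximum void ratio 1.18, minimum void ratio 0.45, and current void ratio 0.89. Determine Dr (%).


Using Dr = (e_max - e) / (e_max - e_min) * 100
e_max - e = 1.18 - 0.89 = 0.29
e_max - e_min = 1.18 - 0.45 = 0.73
Dr = 0.29 / 0.73 * 100
Dr = 39.73 %
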